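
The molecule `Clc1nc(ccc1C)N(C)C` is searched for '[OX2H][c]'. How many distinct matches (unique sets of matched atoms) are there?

0

[OX2H][c] is the SMARTS for a phenol: a hydroxyl oxygen attached to an aromatic carbon.
No fragment in the molecule satisfies every constraint, giving 0 matches.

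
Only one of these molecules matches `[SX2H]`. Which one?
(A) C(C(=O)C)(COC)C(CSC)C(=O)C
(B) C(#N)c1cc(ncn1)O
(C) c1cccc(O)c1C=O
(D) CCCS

D

[SX2H] describes an aliphatic sulfur with two connections, one being H (a thiol).
(A) has a methylthio ether (-SCH3) but the sulfur has H0 (bonded to two carbons), not H1.
(B) has a hydroxyl group (-OH) but it is an -OH, not an -SH.
(C) has a hydroxyl group (-OH) but it is an -OH, not an -SH.
(D) contains a thiol (-SH), which satisfies every atom and bond constraint.
So the answer is (D).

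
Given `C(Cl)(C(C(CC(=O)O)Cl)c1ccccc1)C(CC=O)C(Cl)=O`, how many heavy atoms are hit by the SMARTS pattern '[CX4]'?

6

The query [CX4] means: C with X4: aliphatic carbon with exactly 4 total connections (bonds + H).
Check the 22 heavy atoms by environment: 6× C (X4) → match; 3× Cl (X1) → no; 3× C (X3) → no; 3× O (X1) → no; 6× c (aromatic, X3) → no; 1× O (X2) → no.
That gives 6 matching atoms.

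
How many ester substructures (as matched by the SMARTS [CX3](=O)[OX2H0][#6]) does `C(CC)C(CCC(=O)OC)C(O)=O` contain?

1

[CX3](=O)[OX2H0][#6] is the SMARTS for an ester: a carbonyl carbon bonded to an oxygen that is itself bonded to carbon (no H on that O).
Exactly one fragment in the molecule meets all constraints, giving 1 match.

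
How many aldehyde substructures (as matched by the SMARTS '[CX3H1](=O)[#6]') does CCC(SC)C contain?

0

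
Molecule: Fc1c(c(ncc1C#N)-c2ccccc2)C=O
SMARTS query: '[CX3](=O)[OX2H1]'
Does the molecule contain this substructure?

The pattern [CX3](=O)[OX2H1] describes an sp2 carbon double-bonded to O and single-bonded to an -OH oxygen — a carboxylic acid.
The closest candidate here is an aldehyde (-CHO), but there is no singly-bonded oxygen on the carbonyl carbon. No other fragment satisfies the full query, so there is no match.

No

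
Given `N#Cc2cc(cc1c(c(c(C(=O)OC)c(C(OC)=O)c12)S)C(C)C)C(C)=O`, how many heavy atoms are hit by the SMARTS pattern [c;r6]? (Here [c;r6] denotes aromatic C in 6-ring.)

Check the 27 heavy atoms by environment: 10× c (aromatic, in 6-ring) → match; 10× C (acyclic) → no; 5× O (acyclic) → no; 1× S (acyclic) → no; 1× N (acyclic) → no.
That gives 10 matching atoms.

10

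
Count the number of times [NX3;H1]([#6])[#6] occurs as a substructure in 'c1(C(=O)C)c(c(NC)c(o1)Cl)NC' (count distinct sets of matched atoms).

[NX3;H1]([#6])[#6] is the SMARTS for a secondary amine: a trivalent nitrogen with one H, bonded to two carbons.
The molecule carries 2 separate instances of an N-methylamino group (-NHCH3) meeting every constraint; each maps to a distinct set of atoms, giving 2 matches.

2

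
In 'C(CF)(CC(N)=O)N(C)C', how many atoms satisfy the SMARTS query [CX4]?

5

Check the 10 heavy atoms by environment: 5× C (X4) → match; 1× F (X1) → no; 1× C (X3) → no; 1× O (X1) → no; 2× N (X3) → no.
That gives 5 matching atoms.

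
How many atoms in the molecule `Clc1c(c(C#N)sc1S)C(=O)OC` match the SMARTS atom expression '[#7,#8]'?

The query [#7,#8] means: nitrogen or oxygen (comma = OR).
Check the 13 heavy atoms by environment: 1× s (aromatic) → no; 4× c (aromatic) → no; 3× C → no; 1× N → match; 2× O → match; 1× Cl → no; 1× S → no.
Summing the matching environments: 1 + 2 = 3 matching atoms.

3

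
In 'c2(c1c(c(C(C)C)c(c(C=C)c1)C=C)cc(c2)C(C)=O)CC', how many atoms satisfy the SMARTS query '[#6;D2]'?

6

The query [#6;D2] means: any carbon bonded to exactly two heavy atoms.
Check the 22 heavy atoms by environment: 7× c (aromatic, D3) → no; 3× c (aromatic, D2) → match; 3× C (D2) → match; 6× C (D1) → no; 2× C (D3) → no; 1× O (D1) → no.
Summing the matching environments: 3 + 3 = 6 matching atoms.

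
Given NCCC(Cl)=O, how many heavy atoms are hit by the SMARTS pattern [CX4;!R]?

2

The query [CX4;!R] means: aliphatic carbon with four total connections, not in a ring.
Check the 6 heavy atoms by environment: 2× C (X4, acyclic) → match; 1× N (X3, acyclic) → no; 1× C (X3, acyclic) → no; 1× O (X1, acyclic) → no; 1× Cl (X1, acyclic) → no.
That gives 2 matching atoms.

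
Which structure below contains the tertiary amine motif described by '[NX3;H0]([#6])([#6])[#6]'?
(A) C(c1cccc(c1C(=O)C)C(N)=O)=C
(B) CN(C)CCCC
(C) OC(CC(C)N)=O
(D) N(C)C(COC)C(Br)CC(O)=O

[NX3;H0]([#6])([#6])[#6] describes a trivalent nitrogen with no H, bonded to three carbons (a tertiary amine).
(A) has a primary amide (-C(=O)NH2) but the amide nitrogen has H2 and only one carbon neighbour.
(B) contains a dimethylamino group (-N(CH3)2), which satisfies every atom and bond constraint.
(C) has a primary amino group (-NH2) but the nitrogen has H2, not H0 with three carbons.
(D) has an N-methylamino group (-NHCH3) but the nitrogen still has one H (H1), not H0.
So the answer is (B).

B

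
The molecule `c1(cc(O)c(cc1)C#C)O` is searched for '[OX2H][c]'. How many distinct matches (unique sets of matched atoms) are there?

[OX2H][c] is the SMARTS for a phenol: a hydroxyl oxygen attached to an aromatic carbon.
The molecule carries 2 separate instances of a hydroxyl group (-OH) meeting every constraint; each maps to a distinct set of atoms, giving 2 matches.

2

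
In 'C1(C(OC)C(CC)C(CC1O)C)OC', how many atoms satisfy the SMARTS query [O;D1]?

Check the 14 heavy atoms by environment: 5× C (D3) → no; 2× C (D2) → no; 4× C (D1) → no; 2× O (D2) → no; 1× O (D1) → match.
That gives 1 matching atom.

1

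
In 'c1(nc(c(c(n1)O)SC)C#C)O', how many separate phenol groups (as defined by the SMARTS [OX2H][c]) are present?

[OX2H][c] is the SMARTS for a phenol: a hydroxyl oxygen attached to an aromatic carbon.
The molecule carries 2 separate instances of a hydroxyl group (-OH) meeting every constraint; each maps to a distinct set of atoms, giving 2 matches.

2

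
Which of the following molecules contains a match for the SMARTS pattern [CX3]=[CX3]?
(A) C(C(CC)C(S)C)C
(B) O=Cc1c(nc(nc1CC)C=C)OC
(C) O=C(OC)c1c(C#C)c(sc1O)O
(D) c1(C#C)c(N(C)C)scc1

[CX3]=[CX3] describes a non-aromatic C=C double bond between two sp2 carbons (an alkene).
(A) has an ethyl group (-CH2CH3) but its C-C bond is a single bond between CX4 carbons, not CX3=CX3.
(B) contains a vinyl group (-CH=CH2), which satisfies every atom and bond constraint.
(C) has an ethynyl group (-C#CH) but the C-C bond is a triple bond, not a double bond.
(D) has an ethynyl group (-C#CH) but the C-C bond is a triple bond, not a double bond.
So the answer is (B).

B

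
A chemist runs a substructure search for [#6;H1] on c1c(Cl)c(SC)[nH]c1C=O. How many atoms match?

2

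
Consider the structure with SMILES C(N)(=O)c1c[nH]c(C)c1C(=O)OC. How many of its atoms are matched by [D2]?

3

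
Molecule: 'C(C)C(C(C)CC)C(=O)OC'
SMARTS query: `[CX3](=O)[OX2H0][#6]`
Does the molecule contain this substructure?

The pattern [CX3](=O)[OX2H0][#6] describes a carbonyl carbon bonded to an oxygen that is itself bonded to carbon (no H on that O) — an ester.
The molecule carries a methyl-ester group (-C(=O)OCH3), whose atoms satisfy every constraint of the query, so the pattern matches.

Yes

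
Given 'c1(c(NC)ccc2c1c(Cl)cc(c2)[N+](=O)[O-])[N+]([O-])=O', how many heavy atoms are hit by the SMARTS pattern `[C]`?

1

Check the 19 heavy atoms by environment: 10× c (aromatic) → no; 2× N (charge +1) → no; 2× O (charge -1) → no; 2× O → no; 1× Cl → no; 1× N → no; 1× C → match.
That gives 1 matching atom.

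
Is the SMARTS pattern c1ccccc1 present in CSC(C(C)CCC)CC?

No

The pattern c1ccccc1 describes six aromatic carbons in a ring — a benzene ring.
The closest candidate here is a methyl group (-CH3), but no six-membered all-carbon aromatic ring is present. No other fragment satisfies the full query, so there is no match.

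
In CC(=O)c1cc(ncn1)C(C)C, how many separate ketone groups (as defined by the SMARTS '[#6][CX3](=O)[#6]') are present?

1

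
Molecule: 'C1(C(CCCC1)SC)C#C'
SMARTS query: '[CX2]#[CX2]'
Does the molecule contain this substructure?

Yes

The pattern [CX2]#[CX2] describes a carbon-carbon triple bond — an alkyne.
The molecule carries an ethynyl group (-C#CH), whose atoms satisfy every constraint of the query, so the pattern matches.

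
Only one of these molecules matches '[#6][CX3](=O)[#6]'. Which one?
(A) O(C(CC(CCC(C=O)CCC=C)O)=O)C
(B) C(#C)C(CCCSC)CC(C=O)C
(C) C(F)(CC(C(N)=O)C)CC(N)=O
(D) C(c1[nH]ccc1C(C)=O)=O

[#6][CX3](=O)[#6] describes a carbonyl carbon (no H) flanked by two carbons (a ketone).
(A) has an aldehyde (-CHO) but the carbonyl carbon has H1, so it is not flanked by two carbons.
(B) has an aldehyde (-CHO) but the carbonyl carbon has H1, so it is not flanked by two carbons.
(C) has a primary amide (-C(=O)NH2) but one neighbour of the carbonyl carbon is N, not C.
(D) contains an acetyl/ketone group (-C(=O)CH3), which satisfies every atom and bond constraint.
So the answer is (D).

D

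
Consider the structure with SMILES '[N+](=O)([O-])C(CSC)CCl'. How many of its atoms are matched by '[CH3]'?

1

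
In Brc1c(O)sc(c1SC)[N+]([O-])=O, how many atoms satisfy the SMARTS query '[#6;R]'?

The query [#6;R] means: carbon that is part of a ring.
Check the 12 heavy atoms by environment: 1× s (aromatic, in 5-ring) → no; 4× c (aromatic, in 5-ring) → match; 1× N (charge +1, acyclic) → no; 1× O (charge -1, acyclic) → no; 2× O (acyclic) → no; 1× Br (acyclic) → no; 1× S (acyclic) → no; 1× C (acyclic) → no.
That gives 4 matching atoms.

4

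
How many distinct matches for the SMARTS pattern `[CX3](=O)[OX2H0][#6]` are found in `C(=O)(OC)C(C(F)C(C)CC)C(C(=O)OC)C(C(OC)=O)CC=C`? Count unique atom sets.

3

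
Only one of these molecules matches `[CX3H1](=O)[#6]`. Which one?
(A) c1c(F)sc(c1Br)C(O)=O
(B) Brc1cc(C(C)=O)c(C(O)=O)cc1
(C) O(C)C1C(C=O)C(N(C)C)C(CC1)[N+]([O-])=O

C

[CX3H1](=O)[#6] describes an sp2 carbon with one H, double-bonded to O and single-bonded to carbon (an aldehyde).
(A) has a carboxylic acid group (-C(=O)OH) but the carbonyl carbon has H0 and is bonded to O, not H1.
(B) has an acetyl/ketone group (-C(=O)CH3) but the carbonyl carbon has H0 (two carbon neighbours), not H1.
(C) contains an aldehyde (-CHO), which satisfies every atom and bond constraint.
So the answer is (C).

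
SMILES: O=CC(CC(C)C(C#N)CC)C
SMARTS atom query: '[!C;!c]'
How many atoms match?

The query [!C;!c] means: neither aliphatic nor aromatic carbon — same as [!#6].
Check the 12 heavy atoms by environment: 10× C → no; 1× N → match; 1× O → match.
Summing the matching environments: 1 + 1 = 2 matching atoms.

2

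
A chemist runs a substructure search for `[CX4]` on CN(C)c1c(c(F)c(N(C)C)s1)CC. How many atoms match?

6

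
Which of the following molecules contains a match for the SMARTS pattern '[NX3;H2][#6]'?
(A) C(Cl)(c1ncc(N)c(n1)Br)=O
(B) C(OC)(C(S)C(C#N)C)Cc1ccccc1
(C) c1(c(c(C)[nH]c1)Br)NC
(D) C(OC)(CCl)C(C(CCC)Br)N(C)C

A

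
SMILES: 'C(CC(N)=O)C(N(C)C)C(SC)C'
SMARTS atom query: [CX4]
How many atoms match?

8

The query [CX4] means: C with X4: aliphatic carbon with exactly 4 total connections (bonds + H).
Check the 13 heavy atoms by environment: 8× C (X4) → match; 1× S (X2) → no; 2× N (X3) → no; 1× C (X3) → no; 1× O (X1) → no.
That gives 8 matching atoms.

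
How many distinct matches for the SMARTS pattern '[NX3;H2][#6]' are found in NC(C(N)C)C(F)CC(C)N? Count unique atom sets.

3

[NX3;H2][#6] is the SMARTS for a primary amine: a trivalent nitrogen with two H attached to carbon.
The molecule carries 3 separate instances of a primary amino group (-NH2) meeting every constraint; each maps to a distinct set of atoms, giving 3 matches.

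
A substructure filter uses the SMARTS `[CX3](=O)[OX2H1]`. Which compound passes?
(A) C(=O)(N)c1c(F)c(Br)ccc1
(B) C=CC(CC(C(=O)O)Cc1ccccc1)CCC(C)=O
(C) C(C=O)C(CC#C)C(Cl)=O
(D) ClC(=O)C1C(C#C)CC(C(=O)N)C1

B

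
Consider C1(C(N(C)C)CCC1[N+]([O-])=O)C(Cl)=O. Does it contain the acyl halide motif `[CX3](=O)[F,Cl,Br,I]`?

Yes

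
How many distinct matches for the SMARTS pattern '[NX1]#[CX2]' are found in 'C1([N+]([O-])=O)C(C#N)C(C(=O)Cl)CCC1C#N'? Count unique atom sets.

2

[NX1]#[CX2] is the SMARTS for a nitrile: a nitrogen triple-bonded to a two-connected carbon.
The molecule carries 2 separate instances of a nitrile (-C#N) meeting every constraint; each maps to a distinct set of atoms, giving 2 matches.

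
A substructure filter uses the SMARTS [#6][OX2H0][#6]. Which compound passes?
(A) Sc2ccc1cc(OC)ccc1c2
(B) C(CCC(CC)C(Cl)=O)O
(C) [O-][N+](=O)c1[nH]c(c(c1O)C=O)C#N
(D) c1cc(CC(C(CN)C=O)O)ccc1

A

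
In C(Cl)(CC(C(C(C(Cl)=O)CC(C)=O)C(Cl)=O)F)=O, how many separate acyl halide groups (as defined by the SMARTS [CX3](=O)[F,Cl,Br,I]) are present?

3

[CX3](=O)[F,Cl,Br,I] is the SMARTS for an acyl halide: a carbonyl carbon bonded to a halogen.
The molecule carries 3 separate instances of an acyl chloride (-C(=O)Cl) meeting every constraint; each maps to a distinct set of atoms, giving 3 matches.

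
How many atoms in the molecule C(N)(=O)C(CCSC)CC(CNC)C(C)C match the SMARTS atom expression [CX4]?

The query [CX4] means: C with X4: aliphatic carbon with exactly 4 total connections (bonds + H).
Check the 16 heavy atoms by environment: 11× C (X4) → match; 1× S (X2) → no; 2× N (X3) → no; 1× C (X3) → no; 1× O (X1) → no.
That gives 11 matching atoms.

11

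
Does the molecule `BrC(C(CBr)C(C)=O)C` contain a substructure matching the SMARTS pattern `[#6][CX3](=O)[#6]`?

The pattern [#6][CX3](=O)[#6] describes a carbonyl carbon (no H) flanked by two carbons — a ketone.
The molecule carries an acetyl/ketone group (-C(=O)CH3), whose atoms satisfy every constraint of the query, so the pattern matches.

Yes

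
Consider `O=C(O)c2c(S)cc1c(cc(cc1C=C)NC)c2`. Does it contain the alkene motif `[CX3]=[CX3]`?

Yes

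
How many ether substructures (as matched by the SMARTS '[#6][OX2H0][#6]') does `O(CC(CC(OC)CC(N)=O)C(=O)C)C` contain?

2

[#6][OX2H0][#6] is the SMARTS for an ether: an aliphatic oxygen bridging two carbons with no H on the oxygen.
The molecule carries 2 separate instances of a methoxy ether (-OCH3) meeting every constraint; each maps to a distinct set of atoms, giving 2 matches.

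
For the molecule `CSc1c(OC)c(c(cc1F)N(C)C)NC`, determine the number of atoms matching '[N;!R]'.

Check the 16 heavy atoms by environment: 6× c (aromatic, in 6-ring) → no; 1× F (acyclic) → no; 1× S (acyclic) → no; 5× C (acyclic) → no; 2× N (acyclic) → match; 1× O (acyclic) → no.
That gives 2 matching atoms.

2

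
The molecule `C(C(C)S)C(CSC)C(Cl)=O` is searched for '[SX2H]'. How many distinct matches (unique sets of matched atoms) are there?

[SX2H] is the SMARTS for a thiol: an aliphatic sulfur with two connections, one being H.
Exactly one fragment in the molecule meets all constraints, giving 1 match.

1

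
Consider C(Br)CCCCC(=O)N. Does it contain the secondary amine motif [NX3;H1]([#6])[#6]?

No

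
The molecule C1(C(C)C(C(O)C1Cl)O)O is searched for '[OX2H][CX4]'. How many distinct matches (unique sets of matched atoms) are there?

3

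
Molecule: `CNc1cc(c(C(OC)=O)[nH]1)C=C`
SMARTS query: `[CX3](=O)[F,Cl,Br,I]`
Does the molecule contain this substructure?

No

The pattern [CX3](=O)[F,Cl,Br,I] describes a carbonyl carbon bonded to a halogen — an acyl halide.
The closest candidate here is a methyl-ester group (-C(=O)OCH3), but the carbonyl is bonded to -O-C, not to a halogen. No other fragment satisfies the full query, so there is no match.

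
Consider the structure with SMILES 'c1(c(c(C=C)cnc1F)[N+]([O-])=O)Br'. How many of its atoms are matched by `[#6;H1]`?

2

The query [#6;H1] means: any carbon bearing exactly one hydrogen.
Check the 13 heavy atoms by environment: 1× n (aromatic, H0) → no; 1× c (aromatic, H1) → match; 4× c (aromatic, H0) → no; 1× N (charge +1, H0) → no; 1× O (charge -1, H0) → no; 1× O (H0) → no; 1× Br (H0) → no; 1× C (H1) → match; 1× C (H2) → no; 1× F (H0) → no.
Summing the matching environments: 1 + 1 = 2 matching atoms.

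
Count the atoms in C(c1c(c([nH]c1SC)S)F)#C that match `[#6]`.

The query [#6] means: #6 matches any atom with atomic number 6 (carbon, aromatic or aliphatic).
Check the 11 heavy atoms by environment: 1× n (aromatic) → no; 4× c (aromatic) → match; 2× S → no; 3× C → match; 1× F → no.
Summing the matching environments: 4 + 3 = 7 matching atoms.

7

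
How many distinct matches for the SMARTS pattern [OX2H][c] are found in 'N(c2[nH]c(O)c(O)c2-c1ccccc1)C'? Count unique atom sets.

2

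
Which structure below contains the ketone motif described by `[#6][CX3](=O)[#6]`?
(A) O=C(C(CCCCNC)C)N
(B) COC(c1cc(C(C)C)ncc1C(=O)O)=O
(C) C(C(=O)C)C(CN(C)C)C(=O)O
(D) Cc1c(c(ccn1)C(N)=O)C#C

[#6][CX3](=O)[#6] describes a carbonyl carbon (no H) flanked by two carbons (a ketone).
(A) has a primary amide (-C(=O)NH2) but one neighbour of the carbonyl carbon is N, not C.
(B) has a carboxylic acid group (-C(=O)OH) but one neighbour of the carbonyl carbon is O, not C.
(C) contains an acetyl/ketone group (-C(=O)CH3), which satisfies every atom and bond constraint.
(D) has a primary amide (-C(=O)NH2) but one neighbour of the carbonyl carbon is N, not C.
So the answer is (C).

C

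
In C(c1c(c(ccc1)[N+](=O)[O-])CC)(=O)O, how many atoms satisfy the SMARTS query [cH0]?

3

The query [cH0] means: aromatic carbon with no attached hydrogen (substituted or ring-fusion).
Check the 14 heavy atoms by environment: 3× c (aromatic, H1) → no; 3× c (aromatic, H0) → match; 1× C (H0) → no; 2× O (H0) → no; 1× O (H1) → no; 1× C (H2) → no; 1× C (H3) → no; 1× N (charge +1, H0) → no; 1× O (charge -1, H0) → no.
That gives 3 matching atoms.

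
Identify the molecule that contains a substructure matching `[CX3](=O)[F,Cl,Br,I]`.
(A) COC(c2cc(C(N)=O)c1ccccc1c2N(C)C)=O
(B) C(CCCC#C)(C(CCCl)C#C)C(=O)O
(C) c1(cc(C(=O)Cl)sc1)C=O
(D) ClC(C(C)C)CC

C

[CX3](=O)[F,Cl,Br,I] describes a carbonyl carbon bonded to a halogen (an acyl halide).
(A) has a methyl-ester group (-C(=O)OCH3) but the carbonyl is bonded to -O-C, not to a halogen.
(B) has a carboxylic acid group (-C(=O)OH) but the carbonyl is bonded to -OH, not to a halogen.
(C) contains an acyl chloride (-C(=O)Cl), which satisfies every atom and bond constraint.
(D) has a chloro substituent but the Cl is not on a carbonyl carbon.
So the answer is (C).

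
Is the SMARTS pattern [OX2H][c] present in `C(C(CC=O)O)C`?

The pattern [OX2H][c] describes a hydroxyl oxygen attached to an aromatic carbon — a phenol.
The closest candidate here is a hydroxyl group (-OH), but the -OH is on an aliphatic carbon, not an aromatic c. No other fragment satisfies the full query, so there is no match.

No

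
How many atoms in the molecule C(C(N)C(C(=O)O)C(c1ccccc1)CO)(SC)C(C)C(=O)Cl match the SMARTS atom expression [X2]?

3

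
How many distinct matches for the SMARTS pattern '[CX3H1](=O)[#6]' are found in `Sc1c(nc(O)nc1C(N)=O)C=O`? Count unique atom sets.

[CX3H1](=O)[#6] is the SMARTS for an aldehyde: an sp2 carbon with one H, double-bonded to O and single-bonded to carbon.
Exactly one fragment in the molecule meets all constraints, giving 1 match.

1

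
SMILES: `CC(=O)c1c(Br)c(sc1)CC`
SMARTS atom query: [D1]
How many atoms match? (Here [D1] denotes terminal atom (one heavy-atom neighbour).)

The query [D1] means: atom with exactly one heavy-atom neighbour (degree 1).
Check the 11 heavy atoms by environment: 1× s (aromatic, D2) → no; 1× c (aromatic, D2) → no; 3× c (aromatic, D3) → no; 1× C (D3) → no; 1× O (D1) → match; 2× C (D1) → match; 1× Br (D1) → match; 1× C (D2) → no.
Summing the matching environments: 1 + 2 + 1 = 4 matching atoms.

4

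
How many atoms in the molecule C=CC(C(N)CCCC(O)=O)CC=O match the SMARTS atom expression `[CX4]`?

6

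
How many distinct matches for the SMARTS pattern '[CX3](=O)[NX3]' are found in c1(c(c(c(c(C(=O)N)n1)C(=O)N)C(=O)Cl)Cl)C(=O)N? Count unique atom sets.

3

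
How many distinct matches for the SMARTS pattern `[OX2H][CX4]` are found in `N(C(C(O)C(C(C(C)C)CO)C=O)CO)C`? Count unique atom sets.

3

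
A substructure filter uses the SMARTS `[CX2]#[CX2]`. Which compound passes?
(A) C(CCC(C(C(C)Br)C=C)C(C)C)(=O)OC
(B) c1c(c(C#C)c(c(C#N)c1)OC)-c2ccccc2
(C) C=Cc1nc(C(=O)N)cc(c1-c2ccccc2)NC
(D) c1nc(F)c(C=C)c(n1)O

[CX2]#[CX2] describes a carbon-carbon triple bond (an alkyne).
(A) has a vinyl group (-CH=CH2) but the C=C is a double bond; both carbons are CX3, not CX2.
(B) contains an ethynyl group (-C#CH), which satisfies every atom and bond constraint.
(C) has a vinyl group (-CH=CH2) but the C=C is a double bond; both carbons are CX3, not CX2.
(D) has a vinyl group (-CH=CH2) but the C=C is a double bond; both carbons are CX3, not CX2.
So the answer is (B).

B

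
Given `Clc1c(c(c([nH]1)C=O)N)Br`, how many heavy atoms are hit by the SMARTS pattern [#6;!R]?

1

The query [#6;!R] means: carbon not in any ring.
Check the 10 heavy atoms by environment: 1× n (aromatic, in 5-ring) → no; 4× c (aromatic, in 5-ring) → no; 1× Cl (acyclic) → no; 1× N (acyclic) → no; 1× Br (acyclic) → no; 1× C (acyclic) → match; 1× O (acyclic) → no.
That gives 1 matching atom.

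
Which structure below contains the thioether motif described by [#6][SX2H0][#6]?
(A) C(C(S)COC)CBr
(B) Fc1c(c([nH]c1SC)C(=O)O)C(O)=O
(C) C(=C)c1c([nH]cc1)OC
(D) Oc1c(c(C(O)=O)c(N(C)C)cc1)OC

B

[#6][SX2H0][#6] describes an aliphatic sulfur bridging two carbons with no H on the sulfur (a thioether).
(A) has a thiol (-SH) but the sulfur has H1, not H0 bridging two carbons.
(B) contains a methylthio ether (-SCH3), which satisfies every atom and bond constraint.
(C) has a methoxy ether (-OCH3) but the bridging atom is O, not S.
(D) has a methoxy ether (-OCH3) but the bridging atom is O, not S.
So the answer is (B).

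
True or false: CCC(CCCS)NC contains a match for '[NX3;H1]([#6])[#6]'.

True

The pattern [NX3;H1]([#6])[#6] describes a trivalent nitrogen with one H, bonded to two carbons — a secondary amine.
The molecule carries an N-methylamino group (-NHCH3), whose atoms satisfy every constraint of the query, so the pattern matches.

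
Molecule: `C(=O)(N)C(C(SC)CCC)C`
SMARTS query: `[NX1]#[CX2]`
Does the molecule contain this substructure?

No

The pattern [NX1]#[CX2] describes a nitrogen triple-bonded to a two-connected carbon — a nitrile.
The closest candidate here is a primary amide (-C(=O)NH2), but the nitrogen is NX3, not NX1. No other fragment satisfies the full query, so there is no match.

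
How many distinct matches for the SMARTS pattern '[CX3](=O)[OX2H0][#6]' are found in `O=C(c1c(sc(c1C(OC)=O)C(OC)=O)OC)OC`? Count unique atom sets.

[CX3](=O)[OX2H0][#6] is the SMARTS for an ester: a carbonyl carbon bonded to an oxygen that is itself bonded to carbon (no H on that O).
The molecule carries 3 separate instances of a methyl-ester group (-C(=O)OCH3) meeting every constraint; each maps to a distinct set of atoms, giving 3 matches.

3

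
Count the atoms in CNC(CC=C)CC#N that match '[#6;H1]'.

2

The query [#6;H1] means: any carbon bearing exactly one hydrogen.
Check the 9 heavy atoms by environment: 3× C (H2) → no; 2× C (H1) → match; 1× C (H0) → no; 1× N (H0) → no; 1× N (H1) → no; 1× C (H3) → no.
That gives 2 matching atoms.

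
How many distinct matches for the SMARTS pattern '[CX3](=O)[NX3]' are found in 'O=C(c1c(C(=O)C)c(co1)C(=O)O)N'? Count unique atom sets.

1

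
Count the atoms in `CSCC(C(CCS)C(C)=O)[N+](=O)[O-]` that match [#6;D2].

3

Check the 14 heavy atoms by environment: 3× C (D2) → match; 3× C (D3) → no; 1× N (charge +1, D3) → no; 1× O (charge -1, D1) → no; 2× O (D1) → no; 2× C (D1) → no; 1× S (D2) → no; 1× S (D1) → no.
That gives 3 matching atoms.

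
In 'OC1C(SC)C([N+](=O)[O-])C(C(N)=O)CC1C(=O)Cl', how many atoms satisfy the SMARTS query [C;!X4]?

2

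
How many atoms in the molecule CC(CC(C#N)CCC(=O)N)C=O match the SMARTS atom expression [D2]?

The query [D2] means: atom with exactly two heavy-atom neighbours.
Check the 13 heavy atoms by environment: 1× C (D1) → no; 3× C (D3) → no; 5× C (D2) → match; 2× O (D1) → no; 2× N (D1) → no.
That gives 5 matching atoms.

5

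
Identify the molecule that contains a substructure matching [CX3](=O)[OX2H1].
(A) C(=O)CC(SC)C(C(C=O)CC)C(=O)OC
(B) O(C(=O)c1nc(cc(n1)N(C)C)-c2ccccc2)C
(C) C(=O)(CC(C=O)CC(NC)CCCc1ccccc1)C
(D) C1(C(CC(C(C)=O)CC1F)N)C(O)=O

D

[CX3](=O)[OX2H1] describes an sp2 carbon double-bonded to O and single-bonded to an -OH oxygen (a carboxylic acid).
(A) has an aldehyde (-CHO) but there is no singly-bonded oxygen on the carbonyl carbon.
(B) has a methyl-ester group (-C(=O)OCH3) but the singly-bonded O has no H (OX2H0, not OX2H1).
(C) has an aldehyde (-CHO) but there is no singly-bonded oxygen on the carbonyl carbon.
(D) contains a carboxylic acid group (-C(=O)OH), which satisfies every atom and bond constraint.
So the answer is (D).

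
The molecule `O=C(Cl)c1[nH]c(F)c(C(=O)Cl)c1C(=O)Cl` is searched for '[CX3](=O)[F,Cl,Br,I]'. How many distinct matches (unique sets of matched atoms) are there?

[CX3](=O)[F,Cl,Br,I] is the SMARTS for an acyl halide: a carbonyl carbon bonded to a halogen.
The molecule carries 3 separate instances of an acyl chloride (-C(=O)Cl) meeting every constraint; each maps to a distinct set of atoms, giving 3 matches.

3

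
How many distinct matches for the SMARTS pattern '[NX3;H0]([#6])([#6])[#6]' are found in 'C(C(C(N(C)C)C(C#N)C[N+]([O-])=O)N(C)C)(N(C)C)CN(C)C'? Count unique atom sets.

4

[NX3;H0]([#6])([#6])[#6] is the SMARTS for a tertiary amine: a trivalent nitrogen with no H, bonded to three carbons.
The molecule carries 4 separate instances of a dimethylamino group (-N(CH3)2) meeting every constraint; each maps to a distinct set of atoms, giving 4 matches.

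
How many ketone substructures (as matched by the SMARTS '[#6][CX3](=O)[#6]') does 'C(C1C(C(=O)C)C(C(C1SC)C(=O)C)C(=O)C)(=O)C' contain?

[#6][CX3](=O)[#6] is the SMARTS for a ketone: a carbonyl carbon (no H) flanked by two carbons.
The molecule carries 4 separate instances of an acetyl/ketone group (-C(=O)CH3) meeting every constraint; each maps to a distinct set of atoms, giving 4 matches.

4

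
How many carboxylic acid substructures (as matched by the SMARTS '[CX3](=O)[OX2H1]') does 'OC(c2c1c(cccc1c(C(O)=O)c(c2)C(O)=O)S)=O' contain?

3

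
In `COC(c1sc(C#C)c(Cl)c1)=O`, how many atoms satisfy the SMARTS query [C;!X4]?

3

Check the 12 heavy atoms by environment: 1× s (aromatic, X2) → no; 4× c (aromatic, X3) → no; 2× C (X2) → match; 1× C (X3) → match; 1× O (X1) → no; 1× O (X2) → no; 1× C (X4) → no; 1× Cl (X1) → no.
Summing the matching environments: 2 + 1 = 3 matching atoms.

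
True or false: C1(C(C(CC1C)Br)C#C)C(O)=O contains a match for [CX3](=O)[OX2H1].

True

The pattern [CX3](=O)[OX2H1] describes an sp2 carbon double-bonded to O and single-bonded to an -OH oxygen — a carboxylic acid.
The molecule carries a carboxylic acid group (-C(=O)OH), whose atoms satisfy every constraint of the query, so the pattern matches.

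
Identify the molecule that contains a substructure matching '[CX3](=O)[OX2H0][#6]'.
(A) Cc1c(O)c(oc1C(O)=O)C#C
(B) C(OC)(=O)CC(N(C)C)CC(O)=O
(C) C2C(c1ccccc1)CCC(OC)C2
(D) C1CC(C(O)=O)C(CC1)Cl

B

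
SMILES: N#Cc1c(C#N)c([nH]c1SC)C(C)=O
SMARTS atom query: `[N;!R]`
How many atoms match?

2

The query [N;!R] means: aliphatic nitrogen not in a ring.
Check the 14 heavy atoms by environment: 1× n (aromatic, in 5-ring) → no; 4× c (aromatic, in 5-ring) → no; 5× C (acyclic) → no; 2× N (acyclic) → match; 1× S (acyclic) → no; 1× O (acyclic) → no.
That gives 2 matching atoms.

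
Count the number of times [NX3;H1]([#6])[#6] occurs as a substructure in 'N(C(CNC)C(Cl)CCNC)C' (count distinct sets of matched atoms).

3

[NX3;H1]([#6])[#6] is the SMARTS for a secondary amine: a trivalent nitrogen with one H, bonded to two carbons.
The molecule carries 3 separate instances of an N-methylamino group (-NHCH3) meeting every constraint; each maps to a distinct set of atoms, giving 3 matches.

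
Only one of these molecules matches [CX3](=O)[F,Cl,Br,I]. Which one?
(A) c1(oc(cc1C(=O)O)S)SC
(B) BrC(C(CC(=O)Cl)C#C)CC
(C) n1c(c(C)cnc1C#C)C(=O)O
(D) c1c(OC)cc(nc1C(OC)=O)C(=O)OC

[CX3](=O)[F,Cl,Br,I] describes a carbonyl carbon bonded to a halogen (an acyl halide).
(A) has a carboxylic acid group (-C(=O)OH) but the carbonyl is bonded to -OH, not to a halogen.
(B) contains an acyl chloride (-C(=O)Cl), which satisfies every atom and bond constraint.
(C) has a carboxylic acid group (-C(=O)OH) but the carbonyl is bonded to -OH, not to a halogen.
(D) has a methyl-ester group (-C(=O)OCH3) but the carbonyl is bonded to -O-C, not to a halogen.
So the answer is (B).

B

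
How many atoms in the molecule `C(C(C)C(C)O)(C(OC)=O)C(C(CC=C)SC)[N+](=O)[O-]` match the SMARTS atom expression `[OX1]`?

The query [OX1] means: aliphatic oxygen with one total connection — typically a carbonyl =O or an oxide.
Check the 20 heavy atoms by environment: 10× C (X4) → no; 3× C (X3) → no; 2× O (X1) → match; 2× O (X2) → no; 1× S (X2) → no; 1× N (charge +1, X3) → no; 1× O (charge -1, X1) → match.
Summing the matching environments: 2 + 1 = 3 matching atoms.

3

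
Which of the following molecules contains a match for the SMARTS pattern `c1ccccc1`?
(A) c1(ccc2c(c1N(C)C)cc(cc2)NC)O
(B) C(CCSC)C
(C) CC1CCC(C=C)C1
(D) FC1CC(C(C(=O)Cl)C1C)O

A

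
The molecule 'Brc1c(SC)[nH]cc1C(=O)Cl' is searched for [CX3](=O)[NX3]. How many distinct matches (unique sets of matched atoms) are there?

0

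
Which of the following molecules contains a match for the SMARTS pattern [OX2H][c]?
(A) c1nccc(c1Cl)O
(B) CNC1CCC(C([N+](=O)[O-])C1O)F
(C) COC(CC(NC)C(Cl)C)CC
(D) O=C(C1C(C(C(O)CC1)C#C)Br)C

A

[OX2H][c] describes a hydroxyl oxygen attached to an aromatic carbon (a phenol).
(A) contains a hydroxyl group (-OH), which satisfies every atom and bond constraint.
(B) has a hydroxyl group (-OH) but the -OH is on an aliphatic carbon, not an aromatic c.
(C) has a methoxy ether (-OCH3) but the oxygen has H0, not H1.
(D) has a hydroxyl group (-OH) but the -OH is on an aliphatic carbon, not an aromatic c.
So the answer is (A).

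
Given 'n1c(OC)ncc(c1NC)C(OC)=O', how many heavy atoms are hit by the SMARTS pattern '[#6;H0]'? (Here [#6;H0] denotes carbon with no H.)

4

Check the 14 heavy atoms by environment: 2× n (aromatic, H0) → no; 3× c (aromatic, H0) → match; 1× c (aromatic, H1) → no; 3× O (H0) → no; 3× C (H3) → no; 1× N (H1) → no; 1× C (H0) → match.
Summing the matching environments: 3 + 1 = 4 matching atoms.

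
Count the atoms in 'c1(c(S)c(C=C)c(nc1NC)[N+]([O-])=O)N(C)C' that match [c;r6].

5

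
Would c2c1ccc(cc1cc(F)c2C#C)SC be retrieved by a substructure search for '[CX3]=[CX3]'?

No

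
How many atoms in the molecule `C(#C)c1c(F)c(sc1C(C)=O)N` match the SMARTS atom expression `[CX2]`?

2

The query [CX2] means: C with X2: aliphatic carbon with exactly 2 total connections.
Check the 12 heavy atoms by environment: 1× s (aromatic, X2) → no; 4× c (aromatic, X3) → no; 2× C (X2) → match; 1× N (X3) → no; 1× F (X1) → no; 1× C (X3) → no; 1× O (X1) → no; 1× C (X4) → no.
That gives 2 matching atoms.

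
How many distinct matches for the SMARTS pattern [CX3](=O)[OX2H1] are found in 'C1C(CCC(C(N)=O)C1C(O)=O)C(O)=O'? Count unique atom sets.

2

[CX3](=O)[OX2H1] is the SMARTS for a carboxylic acid: an sp2 carbon double-bonded to O and single-bonded to an -OH oxygen.
The molecule carries 2 separate instances of a carboxylic acid group (-C(=O)OH) meeting every constraint; each maps to a distinct set of atoms, giving 2 matches.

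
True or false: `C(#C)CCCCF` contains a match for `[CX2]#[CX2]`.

True

The pattern [CX2]#[CX2] describes a carbon-carbon triple bond — an alkyne.
The molecule carries an ethynyl group (-C#CH), whose atoms satisfy every constraint of the query, so the pattern matches.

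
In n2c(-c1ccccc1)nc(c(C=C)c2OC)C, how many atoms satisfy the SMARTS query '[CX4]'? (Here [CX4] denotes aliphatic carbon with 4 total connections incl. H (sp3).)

Check the 17 heavy atoms by environment: 2× n (aromatic, X2) → no; 10× c (aromatic, X3) → no; 2× C (X3) → no; 2× C (X4) → match; 1× O (X2) → no.
That gives 2 matching atoms.

2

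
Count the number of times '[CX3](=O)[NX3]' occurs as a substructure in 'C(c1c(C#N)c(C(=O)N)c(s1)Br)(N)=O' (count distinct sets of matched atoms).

[CX3](=O)[NX3] is the SMARTS for an amide: a carbonyl carbon bonded to a trivalent nitrogen.
The molecule carries 2 separate instances of a primary amide (-C(=O)NH2) meeting every constraint; each maps to a distinct set of atoms, giving 2 matches.

2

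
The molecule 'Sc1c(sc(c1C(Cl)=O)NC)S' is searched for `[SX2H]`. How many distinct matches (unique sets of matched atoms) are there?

2

[SX2H] is the SMARTS for a thiol: an aliphatic sulfur with two connections, one being H.
The molecule carries 2 separate instances of a thiol (-SH) meeting every constraint; each maps to a distinct set of atoms, giving 2 matches.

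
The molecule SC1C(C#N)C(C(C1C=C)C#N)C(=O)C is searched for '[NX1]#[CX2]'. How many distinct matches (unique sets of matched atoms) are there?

2

[NX1]#[CX2] is the SMARTS for a nitrile: a nitrogen triple-bonded to a two-connected carbon.
The molecule carries 2 separate instances of a nitrile (-C#N) meeting every constraint; each maps to a distinct set of atoms, giving 2 matches.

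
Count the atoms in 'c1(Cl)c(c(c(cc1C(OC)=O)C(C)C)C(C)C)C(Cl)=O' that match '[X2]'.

The query [X2] means: any atom with exactly two total connections (bonds + H).
Check the 20 heavy atoms by environment: 6× c (aromatic, X3) → no; 2× C (X3) → no; 2× O (X1) → no; 1× O (X2) → match; 7× C (X4) → no; 2× Cl (X1) → no.
That gives 1 matching atom.

1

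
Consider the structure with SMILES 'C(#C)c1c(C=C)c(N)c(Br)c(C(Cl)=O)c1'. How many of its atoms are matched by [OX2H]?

0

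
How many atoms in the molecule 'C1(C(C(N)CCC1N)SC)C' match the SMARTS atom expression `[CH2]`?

Check the 11 heavy atoms by environment: 2× C (H2) → match; 4× C (H1) → no; 1× S (H0) → no; 2× C (H3) → no; 2× N (H2) → no.
That gives 2 matching atoms.

2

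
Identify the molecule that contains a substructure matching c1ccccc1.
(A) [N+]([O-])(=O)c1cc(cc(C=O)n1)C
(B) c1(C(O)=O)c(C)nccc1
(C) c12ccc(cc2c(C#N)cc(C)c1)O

c1ccccc1 describes six aromatic carbons in a ring (a benzene ring).
(A) has a methyl group (-CH3) but no six-membered all-carbon aromatic ring is present.
(B) has a methyl group (-CH3) but no six-membered all-carbon aromatic ring is present.
(C) contains the required atom environment, so the pattern matches.
So the answer is (C).

C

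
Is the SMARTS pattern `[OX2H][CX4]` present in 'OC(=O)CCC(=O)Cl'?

No

The pattern [OX2H][CX4] describes a hydroxyl oxygen bound to an sp3 (X4) carbon — an aliphatic alcohol.
The closest candidate here is a carboxylic acid group (-C(=O)OH), but the -OH is on a CX3 carbonyl carbon, not a CX4 carbon. No other fragment satisfies the full query, so there is no match.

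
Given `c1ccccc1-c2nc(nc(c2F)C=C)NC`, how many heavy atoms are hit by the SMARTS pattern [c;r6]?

10

The query [c;r6] means: aromatic carbon that belongs to a six-membered ring.
Check the 17 heavy atoms by environment: 2× n (aromatic, in 6-ring) → no; 10× c (aromatic, in 6-ring) → match; 3× C (acyclic) → no; 1× F (acyclic) → no; 1× N (acyclic) → no.
That gives 10 matching atoms.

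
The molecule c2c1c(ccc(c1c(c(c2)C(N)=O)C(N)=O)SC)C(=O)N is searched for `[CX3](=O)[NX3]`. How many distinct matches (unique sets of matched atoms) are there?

3

[CX3](=O)[NX3] is the SMARTS for an amide: a carbonyl carbon bonded to a trivalent nitrogen.
The molecule carries 3 separate instances of a primary amide (-C(=O)NH2) meeting every constraint; each maps to a distinct set of atoms, giving 3 matches.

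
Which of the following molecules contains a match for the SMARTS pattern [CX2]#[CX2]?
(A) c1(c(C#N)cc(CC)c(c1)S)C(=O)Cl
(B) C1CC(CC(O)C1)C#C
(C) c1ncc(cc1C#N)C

B

[CX2]#[CX2] describes a carbon-carbon triple bond (an alkyne).
(A) has a nitrile (-C#N) but the triple bond is C#N, not C#C.
(B) contains an ethynyl group (-C#CH), which satisfies every atom and bond constraint.
(C) has a nitrile (-C#N) but the triple bond is C#N, not C#C.
So the answer is (B).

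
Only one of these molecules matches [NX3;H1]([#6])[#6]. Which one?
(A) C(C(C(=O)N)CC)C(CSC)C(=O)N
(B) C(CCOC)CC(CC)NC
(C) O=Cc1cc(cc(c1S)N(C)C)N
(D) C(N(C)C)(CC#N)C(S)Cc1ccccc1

[NX3;H1]([#6])[#6] describes a trivalent nitrogen with one H, bonded to two carbons (a secondary amine).
(A) has a primary amide (-C(=O)NH2) but the -C(=O)NH2 nitrogen has H2, not H1.
(B) contains an N-methylamino group (-NHCH3), which satisfies every atom and bond constraint.
(C) has a dimethylamino group (-N(CH3)2) but the nitrogen has H0, not H1.
(D) has a dimethylamino group (-N(CH3)2) but the nitrogen has H0, not H1.
So the answer is (B).

B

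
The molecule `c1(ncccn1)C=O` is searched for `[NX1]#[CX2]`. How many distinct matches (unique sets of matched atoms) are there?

[NX1]#[CX2] is the SMARTS for a nitrile: a nitrogen triple-bonded to a two-connected carbon.
No fragment in the molecule satisfies every constraint, giving 0 matches.

0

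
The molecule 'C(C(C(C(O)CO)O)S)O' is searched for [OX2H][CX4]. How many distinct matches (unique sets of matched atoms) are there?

4

[OX2H][CX4] is the SMARTS for an aliphatic alcohol: a hydroxyl oxygen bound to an sp3 (X4) carbon.
The molecule carries 4 separate instances of a hydroxyl group (-OH) meeting every constraint; each maps to a distinct set of atoms, giving 4 matches.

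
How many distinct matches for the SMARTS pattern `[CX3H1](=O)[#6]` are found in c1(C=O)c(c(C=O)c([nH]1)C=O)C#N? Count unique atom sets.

3

[CX3H1](=O)[#6] is the SMARTS for an aldehyde: an sp2 carbon with one H, double-bonded to O and single-bonded to carbon.
The molecule carries 3 separate instances of an aldehyde (-CHO) meeting every constraint; each maps to a distinct set of atoms, giving 3 matches.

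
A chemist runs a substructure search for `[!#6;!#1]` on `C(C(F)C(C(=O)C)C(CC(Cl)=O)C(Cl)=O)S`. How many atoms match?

7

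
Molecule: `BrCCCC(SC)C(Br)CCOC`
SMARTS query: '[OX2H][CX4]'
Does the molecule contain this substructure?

The pattern [OX2H][CX4] describes a hydroxyl oxygen bound to an sp3 (X4) carbon — an aliphatic alcohol.
The closest candidate here is a methoxy ether (-OCH3), but the oxygen has H0 (ether), not H1. No other fragment satisfies the full query, so there is no match.

No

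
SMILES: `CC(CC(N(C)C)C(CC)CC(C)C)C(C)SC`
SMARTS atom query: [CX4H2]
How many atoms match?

3

The query [CX4H2] means: sp3 carbon (X4) with exactly two hydrogens.
Check the 18 heavy atoms by environment: 8× C (H3, X4) → no; 5× C (H1, X4) → no; 3× C (H2, X4) → match; 1× S (H0, X2) → no; 1× N (H0, X3) → no.
That gives 3 matching atoms.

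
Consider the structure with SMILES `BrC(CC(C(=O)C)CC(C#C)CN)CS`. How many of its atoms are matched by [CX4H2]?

The query [CX4H2] means: sp3 carbon (X4) with exactly two hydrogens.
Check the 15 heavy atoms by environment: 4× C (H2, X4) → match; 3× C (H1, X4) → no; 1× Br (H0, X1) → no; 1× N (H2, X3) → no; 1× C (H0, X2) → no; 1× C (H1, X2) → no; 1× S (H1, X2) → no; 1× C (H0, X3) → no; 1× O (H0, X1) → no; 1× C (H3, X4) → no.
That gives 4 matching atoms.

4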